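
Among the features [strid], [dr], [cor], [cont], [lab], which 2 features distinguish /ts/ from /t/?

[strident], [delayed release]

/ts/ (voiceless alveolar affricate) and /t/ (voiceless alveolar stop) agree on [+coronal], [-continuant], [-labial]. They differ on [strident] (/ts/ [+], /t/ [-]), [delayed release] (/ts/ [+], /t/ [-]).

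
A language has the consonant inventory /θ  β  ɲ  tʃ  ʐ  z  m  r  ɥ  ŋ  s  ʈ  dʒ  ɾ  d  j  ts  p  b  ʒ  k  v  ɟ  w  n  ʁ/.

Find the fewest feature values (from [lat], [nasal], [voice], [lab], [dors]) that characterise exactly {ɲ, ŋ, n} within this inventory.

The class [+nasal], [-labial] has exactly /ɲ, ŋ, n/ as its extension in this inventory. No smaller conjunction from the listed features achieves this: [-labial] alone would also admit /θ, tʃ, ʐ, z, …/; [+nasal] alone would also admit /m/; and checking the remaining single features turns up none with this extension.

[+nasal, -lab]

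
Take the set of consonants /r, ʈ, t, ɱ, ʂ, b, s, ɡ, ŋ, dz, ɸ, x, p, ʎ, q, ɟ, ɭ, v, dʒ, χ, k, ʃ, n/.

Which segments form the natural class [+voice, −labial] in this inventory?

Checking each segment against [+voice], [−labial]: /r/ (alveolar trill), /ɡ/ (voiced velar stop), /ŋ/ (velar nasal), /dz/ (voiced alveolar affricate), /ʎ/ (palatal lateral approximant), /ɟ/ (voiced palatal stop), among others, satisfy every feature; every other segment in the inventory fails at least one.

r, ɡ, ŋ, dz, ʎ, ɟ, ɭ, dʒ, n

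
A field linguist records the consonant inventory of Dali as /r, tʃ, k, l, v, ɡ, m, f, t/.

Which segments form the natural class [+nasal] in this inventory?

m

The [+nasal] segments here are /m/; the remaining /r, tʃ, k, l, v, ɡ, f, t/ are [-nasal].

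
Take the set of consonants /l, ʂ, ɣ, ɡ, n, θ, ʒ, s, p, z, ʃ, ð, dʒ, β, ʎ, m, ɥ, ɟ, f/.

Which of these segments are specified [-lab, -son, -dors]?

ʂ, θ, ʒ, s, z, ʃ, ð, dʒ

Eliminate segments failing any feature: /l, n, ʎ/ are [+sonorant]; /ɣ, ɡ, ɟ/ are [+dorsal]; /p, β, m, ɥ, f/ are [+labial]. The remaining /ʂ, θ, ʒ, s, z, ʃ, ð, dʒ/ satisfy [-labial], [-sonorant], [-dorsal].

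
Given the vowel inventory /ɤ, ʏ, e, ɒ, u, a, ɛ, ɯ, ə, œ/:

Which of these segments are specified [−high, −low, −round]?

ɤ, e, ɛ, ə

Checking each segment against [−high], [−low], [−round]: /ɤ/ (mid back unrounded tense vowel), /e/ (mid front unrounded tense vowel), /ɛ/ (mid front unrounded lax vowel), /ə/ (mid central vowel (schwa)) satisfy every feature; every other segment in the inventory fails at least one.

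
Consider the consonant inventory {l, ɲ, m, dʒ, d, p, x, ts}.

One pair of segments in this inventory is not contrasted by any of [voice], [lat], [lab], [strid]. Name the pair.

d, ɲ

/d/ (voiced alveolar stop) and /ɲ/ (palatal nasal) are both [+voice], [-lateral], [-labial], [-strident], so none of the listed features separates them. (They do differ in [sonorant], [nasal] and [dorsal], which are not among the given features.) Every other pair in the inventory differs on at least one listed feature.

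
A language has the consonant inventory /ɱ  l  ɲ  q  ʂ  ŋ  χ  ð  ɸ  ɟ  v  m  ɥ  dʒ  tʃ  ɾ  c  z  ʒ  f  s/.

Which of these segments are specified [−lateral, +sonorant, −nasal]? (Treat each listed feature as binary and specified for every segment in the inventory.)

ɥ, ɾ

Eliminate segments failing any feature: /ɱ, ɲ, ŋ, m/ are [+nasal]; /l/ is [+lateral]; /q, ʂ, χ, ð, ɸ, ɟ, v, dʒ, tʃ, c, z, ʒ, f, s/ are [−sonorant]. The remaining /ɥ, ɾ/ satisfy [−lateral], [+sonorant], [−nasal].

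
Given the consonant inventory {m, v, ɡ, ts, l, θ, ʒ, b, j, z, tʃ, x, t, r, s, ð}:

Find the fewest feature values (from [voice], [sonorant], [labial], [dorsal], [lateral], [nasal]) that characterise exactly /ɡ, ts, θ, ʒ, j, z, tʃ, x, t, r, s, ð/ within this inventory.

/ɡ, ts, θ, ʒ, j, z, tʃ, x, t, r, s, ð/ are all [−lateral], [−labial], and no other segment in the inventory matches both values. Dropping any one of them over-generates: [−labial] alone would also admit /l/; [−lateral] alone would also admit /m, v, b/. No other single listed feature picks out exactly this set either, so fewer than two features will not do.

[−lateral, −labial]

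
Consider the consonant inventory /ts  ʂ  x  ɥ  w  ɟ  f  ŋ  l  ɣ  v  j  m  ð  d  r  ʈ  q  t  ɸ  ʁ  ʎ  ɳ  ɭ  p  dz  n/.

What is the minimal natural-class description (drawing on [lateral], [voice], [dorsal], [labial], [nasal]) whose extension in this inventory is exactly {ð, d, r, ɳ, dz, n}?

/ð, d, r, ɳ, dz, n/ are all [+voice], [-lateral], [-labial], [-dorsal], and no other segment in the inventory matches all four values. Dropping any one of them over-generates: [-lateral, -labial, -dorsal] alone would also admit /ts, ʂ, ʈ, t/; [+voice, -labial, -dorsal] alone would also admit /l, ɭ/; [+voice, -lateral, -dorsal] alone would also admit /v, m/; [+voice, -lateral, -labial] alone would also admit /ɟ, ŋ, ɣ, j, …/. No other combination of three listed features picks out exactly this set either, so fewer than four features will not do.

[+voice, -lateral, -labial, -dorsal]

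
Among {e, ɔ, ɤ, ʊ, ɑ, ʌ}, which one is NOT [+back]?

Every segment except /e/ is [+back]. /e/ (mid front unrounded tense vowel) is [−back], so it is the exception.

e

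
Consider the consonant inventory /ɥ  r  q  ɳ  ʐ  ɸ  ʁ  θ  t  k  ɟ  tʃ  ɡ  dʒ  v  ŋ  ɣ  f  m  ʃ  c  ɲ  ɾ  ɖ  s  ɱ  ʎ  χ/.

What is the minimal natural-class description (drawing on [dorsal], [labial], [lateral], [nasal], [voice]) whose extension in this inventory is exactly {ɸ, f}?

[-voice, +labial]

Every target segment is [-voice], [+labial]; each remaining inventory member fails at least one of these. Each conjunct is needed — [+labial] alone would also admit /ɥ, v, m, ɱ/; [-voice] alone would also admit /q, θ, t, k, …/ — and no other single listed feature has exactly this extension, so two is the minimum.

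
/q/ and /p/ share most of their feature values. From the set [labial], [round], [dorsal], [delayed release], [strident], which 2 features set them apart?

[labial], [dorsal]

/q/ is the voiceless uvular stop and /p/ is the voiceless bilabial stop. Both are [−round], [−delayed release], [−strident]. /q/ is [−labial] while /p/ is [+labial]; /q/ is [+dorsal] while /p/ is [−dorsal], so the distinguishing features are [labial], [dorsal].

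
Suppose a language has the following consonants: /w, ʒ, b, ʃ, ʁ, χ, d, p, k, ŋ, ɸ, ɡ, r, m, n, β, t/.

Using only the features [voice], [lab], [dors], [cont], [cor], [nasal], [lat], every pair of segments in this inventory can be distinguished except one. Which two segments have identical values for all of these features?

Both /r/ and /ʒ/ are [+voice], [−labial], [−dorsal], [+continuant], [+coronal], [−nasal], [−lateral]. Since the list omits [sonorant], [strident] and [anterior] — which do distinguish the alveolar trill from the voiced postalveolar fricative — this pair collapses; all other pairs remain distinct.

r, ʒ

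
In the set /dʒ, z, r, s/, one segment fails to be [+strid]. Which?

Every segment except /r/ is [+strident]. /r/ (alveolar trill) is [−strident], so it is the exception.

r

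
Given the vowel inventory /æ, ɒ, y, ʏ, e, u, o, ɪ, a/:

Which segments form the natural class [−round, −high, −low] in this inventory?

e

Checking each segment against [−round], [−high], [−low]: /e/ (mid front unrounded tense vowel) satisfies every feature; every other segment in the inventory fails at least one.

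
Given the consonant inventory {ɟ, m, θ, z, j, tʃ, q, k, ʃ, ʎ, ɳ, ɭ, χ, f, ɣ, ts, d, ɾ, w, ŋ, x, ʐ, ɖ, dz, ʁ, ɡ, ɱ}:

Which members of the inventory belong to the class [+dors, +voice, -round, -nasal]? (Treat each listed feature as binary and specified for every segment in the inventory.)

ɟ, j, ʎ, ɣ, ʁ, ɡ

Eliminate segments failing any feature: /m, θ, z, tʃ, ʃ, ɳ, ɭ, f, ts, d, ɾ, ʐ, ɖ, dz, ɱ/ are [-dorsal]; /q, k, χ, x/ are [-voice]; /w/ is [+round]; /ŋ/ is [+nasal]. The remaining /ɟ, j, ʎ, ɣ, ʁ, ɡ/ satisfy [+dorsal], [+voice], [-round], [-nasal].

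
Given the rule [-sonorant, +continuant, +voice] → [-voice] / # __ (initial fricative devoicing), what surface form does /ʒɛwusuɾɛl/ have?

[ʃɛwusuɾɛl]

Only the initial segment /ʒ/ is both word-initial and matches the structural description. It is a voiced postalveolar fricative, so [-sonorant, +continuant, +voice] holds; changing it to [-voice] with all other features held fixed yields /ʃ/ (voiceless postalveolar fricative). No other segment meets both the structural description and the environment, so the output is [ʃɛwusuɾɛl].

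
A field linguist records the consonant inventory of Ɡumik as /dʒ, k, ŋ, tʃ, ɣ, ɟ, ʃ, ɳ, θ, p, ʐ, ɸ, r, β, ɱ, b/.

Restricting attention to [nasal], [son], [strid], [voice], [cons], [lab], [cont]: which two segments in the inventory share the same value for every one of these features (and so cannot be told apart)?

ŋ, ɳ

Both /ŋ/ and /ɳ/ are [+nasal], [+sonorant], [-strident], [+voice], [+consonantal], [-labial], [-continuant]. Since the list omits [coronal] and [dorsal] — which do distinguish the velar nasal from the retroflex nasal — this pair collapses; all other pairs remain distinct.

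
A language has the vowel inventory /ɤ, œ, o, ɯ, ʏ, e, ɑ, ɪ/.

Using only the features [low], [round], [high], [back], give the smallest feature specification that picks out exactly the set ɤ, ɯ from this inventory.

The class [−low], [+back], [−round] has exactly /ɤ, ɯ/ as its extension in this inventory. No smaller conjunction from the listed features achieves this: [+back, −round] alone would also admit /ɑ/; [−low, −round] alone would also admit /e, ɪ/; [−low, +back] alone would also admit /o/; and checking the remaining two-feature bundles turns up none with this extension.

[−low, +back, −round]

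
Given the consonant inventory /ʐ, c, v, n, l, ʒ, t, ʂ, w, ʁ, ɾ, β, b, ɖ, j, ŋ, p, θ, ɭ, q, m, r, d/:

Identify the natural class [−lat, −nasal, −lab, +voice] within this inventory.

Eliminate segments failing any feature: /c, t, ʂ, θ, q/ are [−voice]; /v, w, β, b, p/ are [+labial]; /n, ŋ, m/ are [+nasal]; /l, ɭ/ are [+lateral]. The remaining /ʐ, ʒ, ʁ, ɾ, ɖ, j, r, d/ satisfy [−lateral], [−nasal], [−labial], [+voice].

ʐ, ʒ, ʁ, ɾ, ɖ, j, r, d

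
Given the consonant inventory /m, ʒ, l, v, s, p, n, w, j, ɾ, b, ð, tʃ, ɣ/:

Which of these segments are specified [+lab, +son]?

m, w

First, the [+labial] segments are /m, v, p, w, b/.
Within that set, [+sonorant] leaves /m, w/.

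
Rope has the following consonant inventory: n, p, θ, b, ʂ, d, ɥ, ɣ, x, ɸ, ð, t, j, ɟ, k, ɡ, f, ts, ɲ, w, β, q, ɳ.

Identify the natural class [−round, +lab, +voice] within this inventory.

b, β

Eliminate segments failing any feature: /n, θ, ʂ, d, ɣ, x, ð, t, j, ɟ, k, ɡ, ts, ɲ, q, ɳ/ are [−labial]; /p, ɸ, f/ are [−voice]; /ɥ, w/ are [+round]. The remaining /b, β/ satisfy [−round], [+labial], [+voice].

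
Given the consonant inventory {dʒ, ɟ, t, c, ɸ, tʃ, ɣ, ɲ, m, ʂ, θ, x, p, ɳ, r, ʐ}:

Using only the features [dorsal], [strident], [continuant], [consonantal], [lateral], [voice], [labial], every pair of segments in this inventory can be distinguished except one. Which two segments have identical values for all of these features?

ɲ, ɟ

Both /ɲ/ and /ɟ/ are [+dorsal], [−strident], [−continuant], [+consonantal], [−lateral], [+voice], [−labial]. Since the list omits [sonorant] and [nasal] — which do distinguish the palatal nasal from the voiced palatal stop — this pair collapses; all other pairs remain distinct.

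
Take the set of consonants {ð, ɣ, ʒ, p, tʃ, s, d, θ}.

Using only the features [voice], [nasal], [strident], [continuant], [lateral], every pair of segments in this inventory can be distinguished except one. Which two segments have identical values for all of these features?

Both /ɣ/ and /ð/ are [+voice], [−nasal], [−strident], [+continuant], [−lateral]. Since the list omits [coronal] and [dorsal] — which do distinguish the voiced velar fricative from the voiced dental fricative — this pair collapses; all other pairs remain distinct.

ɣ, ð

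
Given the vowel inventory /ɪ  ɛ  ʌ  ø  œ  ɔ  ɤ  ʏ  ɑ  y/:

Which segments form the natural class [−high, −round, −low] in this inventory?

Checking each segment against [−high], [−round], [−low]: /ɛ/ (mid front unrounded lax vowel), /ʌ/ (mid back unrounded lax vowel), /ɤ/ (mid back unrounded tense vowel) satisfy every feature; every other segment in the inventory fails at least one.

ɛ, ʌ, ɤ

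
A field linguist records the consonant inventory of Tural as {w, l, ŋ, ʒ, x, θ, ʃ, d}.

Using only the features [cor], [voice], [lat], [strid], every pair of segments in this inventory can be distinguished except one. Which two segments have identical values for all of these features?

Both /w/ and /ŋ/ are [-coronal], [+voice], [-lateral], [-strident]. Since the list omits [nasal], [continuant], [labial] and [round] — which do distinguish the labial-velar glide from the velar nasal — this pair collapses; all other pairs remain distinct.

w, ŋ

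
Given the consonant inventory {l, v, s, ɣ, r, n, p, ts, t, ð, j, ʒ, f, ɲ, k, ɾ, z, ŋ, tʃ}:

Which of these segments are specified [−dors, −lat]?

Eliminate segments failing any feature: /l/ is [+lateral]; /ɣ, j, ɲ, k, ŋ/ are [+dorsal]. The remaining /v, s, r, n, p, ts, t, ð, ʒ, f, ɾ, z, tʃ/ satisfy [−dorsal], [−lateral].

v, s, r, n, p, ts, t, ð, ʒ, f, ɾ, z, tʃ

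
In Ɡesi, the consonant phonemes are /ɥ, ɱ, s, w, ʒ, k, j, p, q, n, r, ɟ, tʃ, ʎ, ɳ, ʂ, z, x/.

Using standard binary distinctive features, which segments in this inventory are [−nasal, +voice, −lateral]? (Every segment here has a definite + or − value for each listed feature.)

ɥ, w, ʒ, j, r, ɟ, z

Eliminate segments failing any feature: /ɱ, n, ɳ/ are [+nasal]; /s, k, p, q, tʃ, ʂ, x/ are [−voice]; /ʎ/ is [+lateral]. The remaining /ɥ, w, ʒ, j, r, ɟ, z/ satisfy [−nasal], [+voice], [−lateral].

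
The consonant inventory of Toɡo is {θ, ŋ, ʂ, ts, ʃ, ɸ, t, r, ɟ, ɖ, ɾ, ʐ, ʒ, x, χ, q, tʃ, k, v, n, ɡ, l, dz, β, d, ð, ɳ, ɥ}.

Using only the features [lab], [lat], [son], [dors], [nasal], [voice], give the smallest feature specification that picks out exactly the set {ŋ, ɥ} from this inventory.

The class [+sonorant], [+dorsal] has exactly /ŋ, ɥ/ as its extension in this inventory. No smaller conjunction from the listed features achieves this: [+dorsal] alone would also admit /ɟ, x, χ, q, …/; [+sonorant] alone would also admit /r, ɾ, n, l, …/; and checking the remaining single features turns up none with this extension.

[+son, +dors]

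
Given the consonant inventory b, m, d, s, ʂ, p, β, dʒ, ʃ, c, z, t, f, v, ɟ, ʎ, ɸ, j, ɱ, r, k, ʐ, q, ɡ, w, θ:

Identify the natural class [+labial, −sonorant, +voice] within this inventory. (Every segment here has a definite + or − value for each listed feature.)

Checking each segment against [+labial], [−sonorant], [+voice]: /b/ (voiced bilabial stop), /β/ (voiced bilabial fricative), /v/ (voiced labiodental fricative) satisfy every feature; every other segment in the inventory fails at least one.

b, β, v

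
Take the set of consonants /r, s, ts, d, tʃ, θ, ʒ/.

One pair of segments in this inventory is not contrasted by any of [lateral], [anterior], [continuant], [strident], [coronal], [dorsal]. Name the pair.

/θ/ (voiceless dental fricative) and /r/ (alveolar trill) are both [−lateral], [+anterior], [+continuant], [−strident], [+coronal], [−dorsal], so none of the listed features separates them. (They do differ in [sonorant] and [voice], which are not among the given features.) Every other pair in the inventory differs on at least one listed feature.

θ, r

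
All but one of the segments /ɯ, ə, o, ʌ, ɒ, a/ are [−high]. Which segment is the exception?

ɯ

Every segment except /ɯ/ is [−high]. /ɯ/ (high back unrounded vowel) is [+high], so it is the exception.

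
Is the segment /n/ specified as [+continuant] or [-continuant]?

As the alveolar nasal, /n/ is [-continuant].

[-continuant]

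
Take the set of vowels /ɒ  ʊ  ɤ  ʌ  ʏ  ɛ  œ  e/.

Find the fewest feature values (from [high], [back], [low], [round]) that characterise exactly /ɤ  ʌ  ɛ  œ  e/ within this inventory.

Every target segment is [-high], [-low]; each remaining inventory member fails at least one of these. Each conjunct is needed — [-low] alone would also admit /ʊ, ʏ/; [-high] alone would also admit /ɒ/ — and no other single listed feature has exactly this extension, so two is the minimum.

[-high, -low]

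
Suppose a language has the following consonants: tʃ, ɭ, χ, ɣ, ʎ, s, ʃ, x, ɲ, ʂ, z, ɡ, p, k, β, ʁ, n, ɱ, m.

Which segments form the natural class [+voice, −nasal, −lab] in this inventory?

Eliminate segments failing any feature: /tʃ, χ, s, ʃ, x, ʂ, p, k/ are [−voice]; /ɲ, n, ɱ, m/ are [+nasal]; /β/ is [+labial]. The remaining /ɭ, ɣ, ʎ, z, ɡ, ʁ/ satisfy [+voice], [−nasal], [−labial].

ɭ, ɣ, ʎ, z, ɡ, ʁ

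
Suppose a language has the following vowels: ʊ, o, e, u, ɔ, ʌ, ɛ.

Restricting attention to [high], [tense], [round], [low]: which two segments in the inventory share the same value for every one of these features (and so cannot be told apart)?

ɛ, ʌ

On the given features, /ɛ/ and /ʌ/ have an identical profile: [−high], [−tense], [−round], [−low]. No other two segments in the inventory coincide on all 4 features. (They do differ in [back], which is not among the given features.)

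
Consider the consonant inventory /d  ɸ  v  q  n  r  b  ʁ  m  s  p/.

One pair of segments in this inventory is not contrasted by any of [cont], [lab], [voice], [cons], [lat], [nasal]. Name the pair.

/ʁ/ (voiced uvular fricative) and /r/ (alveolar trill) are both [+continuant], [−labial], [+voice], [+consonantal], [−lateral], [−nasal], so none of the listed features separates them. (They do differ in [coronal] and [dorsal], which are not among the given features.) Every other pair in the inventory differs on at least one listed feature.

ʁ, r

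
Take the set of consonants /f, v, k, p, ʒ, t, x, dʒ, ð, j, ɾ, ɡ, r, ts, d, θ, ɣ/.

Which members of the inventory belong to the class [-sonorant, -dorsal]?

f, v, p, ʒ, t, dʒ, ð, ts, d, θ

Among the inventory, the [-sonorant] segments are /f, v, k, p, ʒ, t, x, dʒ, ð, ɡ, ts, d, θ, ɣ/.
Among these, [-dorsal] leaves /f, v, p, ʒ, t, dʒ, ð, ts, d, θ/.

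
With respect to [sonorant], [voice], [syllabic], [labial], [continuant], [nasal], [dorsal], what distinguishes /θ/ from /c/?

The two segments share [−sonorant], [−voice], [−syllabic], [−labial], [−nasal]. The only features from the list on which they differ: /θ/ is [+continuant] while /c/ is [−continuant]; /θ/ is [−dorsal] while /c/ is [+dorsal].

[continuant], [dorsal]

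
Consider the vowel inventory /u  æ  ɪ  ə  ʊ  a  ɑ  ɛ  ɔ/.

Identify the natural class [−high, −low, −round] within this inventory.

ə, ɛ

Eliminate segments failing any feature: /u, ɪ, ʊ/ are [+high]; /æ, a, ɑ/ are [+low]; /ɔ/ is [+round]. The remaining /ə, ɛ/ satisfy [−high], [−low], [−round].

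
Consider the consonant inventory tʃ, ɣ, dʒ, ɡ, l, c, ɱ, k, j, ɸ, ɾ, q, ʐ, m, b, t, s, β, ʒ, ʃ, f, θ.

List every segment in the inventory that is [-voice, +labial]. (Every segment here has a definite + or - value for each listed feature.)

ɸ, f

Eliminate segments failing any feature: /tʃ, c, k, q, t, s, ʃ, θ/ are [-labial]; /ɣ, dʒ, ɡ, l, ɱ, j, ɾ, ʐ, m, b, β, ʒ/ are [+voice]. The remaining /ɸ, f/ satisfy [-voice], [+labial].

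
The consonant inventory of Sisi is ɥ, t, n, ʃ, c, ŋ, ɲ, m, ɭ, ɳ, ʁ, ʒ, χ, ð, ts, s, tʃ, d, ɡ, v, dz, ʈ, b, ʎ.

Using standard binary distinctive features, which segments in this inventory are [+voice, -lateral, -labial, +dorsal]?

The [+voice] segments are /ɥ, n, ŋ, ɲ, m, ɭ, ɳ, ʁ, ʒ, ð, d, ɡ, v, dz, b, ʎ/.
Within that set, [-lateral] gives /ɥ, n, ŋ, ɲ, m, ɳ, ʁ, ʒ, ð, d, ɡ, v, dz, b/.
Within that set, [-labial] gives /n, ŋ, ɲ, ɳ, ʁ, ʒ, ð, d, ɡ, dz/.
Of those, [+dorsal] leaves /ŋ, ɲ, ʁ, ɡ/.

ŋ, ɲ, ʁ, ɡ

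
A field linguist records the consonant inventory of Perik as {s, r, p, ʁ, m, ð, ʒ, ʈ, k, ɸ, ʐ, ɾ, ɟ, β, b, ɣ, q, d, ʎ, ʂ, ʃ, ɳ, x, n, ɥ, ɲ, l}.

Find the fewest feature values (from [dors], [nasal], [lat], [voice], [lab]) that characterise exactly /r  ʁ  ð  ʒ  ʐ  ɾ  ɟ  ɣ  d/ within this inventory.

[+voice, −nasal, −lat, −lab]

/r, ʁ, ð, ʒ, ʐ, ɾ, ɟ, ɣ, d/ are all [+voice], [−nasal], [−lateral], [−labial], and no other segment in the inventory matches all four values. Dropping any one of them over-generates: [−nasal, −lateral, −labial] alone would also admit /s, ʈ, k, q, …/; [+voice, −lateral, −labial] alone would also admit /ɳ, n, ɲ/; [+voice, −nasal, −labial] alone would also admit /ʎ, l/; [+voice, −nasal, −lateral] alone would also admit /β, b, ɥ/. No other combination of three listed features picks out exactly this set either, so fewer than four features will not do.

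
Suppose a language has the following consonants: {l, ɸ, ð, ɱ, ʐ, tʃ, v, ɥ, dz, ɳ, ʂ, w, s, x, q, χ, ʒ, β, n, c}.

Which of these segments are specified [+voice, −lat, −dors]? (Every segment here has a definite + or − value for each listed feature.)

ð, ɱ, ʐ, v, dz, ɳ, ʒ, β, n

Checking each segment against [+voice], [−lateral], [−dorsal]: /ð/ (voiced dental fricative), /ɱ/ (labiodental nasal), /ʐ/ (voiced retroflex fricative), /v/ (voiced labiodental fricative), /dz/ (voiced alveolar affricate), /ɳ/ (retroflex nasal), among others, satisfy every feature; every other segment in the inventory fails at least one.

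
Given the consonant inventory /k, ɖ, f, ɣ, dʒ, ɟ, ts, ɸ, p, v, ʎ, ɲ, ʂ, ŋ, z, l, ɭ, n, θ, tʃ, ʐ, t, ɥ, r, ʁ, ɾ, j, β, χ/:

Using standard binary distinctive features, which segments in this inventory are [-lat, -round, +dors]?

k, ɣ, ɟ, ɲ, ŋ, ʁ, j, χ

Checking each segment against [-lateral], [-round], [+dorsal]: /k/ (voiceless velar stop), /ɣ/ (voiced velar fricative), /ɟ/ (voiced palatal stop), /ɲ/ (palatal nasal), /ŋ/ (velar nasal), /ʁ/ (voiced uvular fricative), among others, satisfy every feature; every other segment in the inventory fails at least one.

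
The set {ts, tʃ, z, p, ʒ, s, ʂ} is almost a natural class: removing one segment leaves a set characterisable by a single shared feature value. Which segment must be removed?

/z, tʃ, s, ʒ, ʂ, ts/ are all [+strident], but /p/ (voiceless bilabial stop) is [−strident]. No other single segment can be removed to leave a set sharing one feature value that the removed segment lacks, so /p/ is the odd one out.

p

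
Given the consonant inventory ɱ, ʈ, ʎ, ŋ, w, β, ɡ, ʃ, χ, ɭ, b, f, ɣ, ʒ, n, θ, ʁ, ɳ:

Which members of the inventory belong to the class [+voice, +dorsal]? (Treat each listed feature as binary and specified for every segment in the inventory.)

ʎ, ŋ, w, ɡ, ɣ, ʁ

Eliminate segments failing any feature: /ɱ, β, ɭ, b, ʒ, n, ɳ/ are [-dorsal]; /ʈ, ʃ, χ, f, θ/ are [-voice]. The remaining /ʎ, ŋ, w, ɡ, ɣ, ʁ/ satisfy [+voice], [+dorsal].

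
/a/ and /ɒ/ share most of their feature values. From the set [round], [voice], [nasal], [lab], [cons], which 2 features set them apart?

The two segments share [+voice], [−nasal], [−consonantal]. The only features from the list on which they differ: /a/ is [−labial] while /ɒ/ is [+labial]; /a/ is [−round] while /ɒ/ is [+round].

[labial], [round]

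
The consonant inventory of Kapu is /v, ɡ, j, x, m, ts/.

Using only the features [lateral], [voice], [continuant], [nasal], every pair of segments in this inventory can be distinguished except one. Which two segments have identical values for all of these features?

j, v

Both /j/ and /v/ are [−lateral], [+voice], [+continuant], [−nasal]. Since the list omits [sonorant], [labial] and [dorsal] — which do distinguish the palatal glide from the voiced labiodental fricative — this pair collapses; all other pairs remain distinct.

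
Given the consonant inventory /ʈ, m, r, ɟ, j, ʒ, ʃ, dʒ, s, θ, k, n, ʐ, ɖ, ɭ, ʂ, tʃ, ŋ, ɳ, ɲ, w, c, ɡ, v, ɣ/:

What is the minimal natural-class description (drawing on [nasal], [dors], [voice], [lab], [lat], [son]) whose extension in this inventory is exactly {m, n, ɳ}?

[+nasal, −dors]

Every target segment is [+nasal], [−dorsal]; each remaining inventory member fails at least one of these. Each conjunct is needed — [−dorsal] alone would also admit /ʈ, r, ʒ, ʃ, …/; [+nasal] alone would also admit /ŋ, ɲ/ — and no other single listed feature has exactly this extension, so two is the minimum.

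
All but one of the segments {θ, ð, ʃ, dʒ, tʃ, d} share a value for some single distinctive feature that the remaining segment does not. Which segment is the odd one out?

d

The remaining segments after removing /d/ share [+distributed]; /d/ (voiced alveolar stop) is [−distributed]. For every other candidate removal, the leftover set fails to share any single feature value that the removed segment lacks.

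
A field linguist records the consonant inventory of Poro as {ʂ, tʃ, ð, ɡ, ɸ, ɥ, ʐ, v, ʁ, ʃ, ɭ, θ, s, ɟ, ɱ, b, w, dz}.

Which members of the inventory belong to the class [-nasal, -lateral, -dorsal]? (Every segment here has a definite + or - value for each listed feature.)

ʂ, tʃ, ð, ɸ, ʐ, v, ʃ, θ, s, b, dz

Eliminate segments failing any feature: /ɡ, ɥ, ʁ, ɟ, w/ are [+dorsal]; /ɭ/ is [+lateral]; /ɱ/ is [+nasal]. The remaining /ʂ, tʃ, ð, ɸ, ʐ, v, ʃ, θ, s, b, dz/ satisfy [-nasal], [-lateral], [-dorsal].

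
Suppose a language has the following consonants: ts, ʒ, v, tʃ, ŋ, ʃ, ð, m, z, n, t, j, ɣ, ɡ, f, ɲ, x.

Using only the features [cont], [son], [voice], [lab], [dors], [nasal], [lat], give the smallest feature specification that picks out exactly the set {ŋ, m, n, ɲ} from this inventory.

/ŋ, m, n, ɲ/ are exactly the [+nasal] segments in the inventory, so a single feature suffices.

[+nasal]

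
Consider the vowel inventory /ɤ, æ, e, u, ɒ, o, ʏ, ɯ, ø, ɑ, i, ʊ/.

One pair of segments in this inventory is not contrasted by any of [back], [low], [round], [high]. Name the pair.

u, ʊ

Both /u/ and /ʊ/ are [+back], [-low], [+round], [+high]. Since the list omits [tense] — which does distinguish the high back rounded tense vowel from the high back rounded lax vowel — this pair collapses; all other pairs remain distinct.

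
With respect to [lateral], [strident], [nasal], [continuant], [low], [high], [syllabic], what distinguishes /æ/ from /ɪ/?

The two segments share [−lateral], [−strident], [−nasal], [+continuant], [+syllabic]. The only features from the list on which they differ: /æ/ is [−high] while /ɪ/ is [+high]; /æ/ is [+low] while /ɪ/ is [−low].

[high], [low]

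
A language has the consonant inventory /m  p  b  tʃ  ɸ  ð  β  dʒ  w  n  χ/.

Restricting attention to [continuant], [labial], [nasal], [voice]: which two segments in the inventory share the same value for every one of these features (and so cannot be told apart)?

β, w

/β/ (voiced bilabial fricative) and /w/ (labial-velar glide) are both [+continuant], [+labial], [−nasal], [+voice], so none of the listed features separates them. (They do differ in [sonorant], [round] and [dorsal], which are not among the given features.) Every other pair in the inventory differs on at least one listed feature.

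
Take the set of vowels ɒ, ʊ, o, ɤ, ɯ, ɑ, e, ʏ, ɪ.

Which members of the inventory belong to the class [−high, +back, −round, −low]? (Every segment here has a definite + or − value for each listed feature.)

ɤ

Checking each segment against [−high], [+back], [−round], [−low]: /ɤ/ (mid back unrounded tense vowel) satisfies every feature; every other segment in the inventory fails at least one.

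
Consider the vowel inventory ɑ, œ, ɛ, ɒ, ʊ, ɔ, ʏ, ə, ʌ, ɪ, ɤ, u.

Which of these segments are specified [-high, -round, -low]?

Among the inventory, the [-high] segments are /ɑ, œ, ɛ, ɒ, ɔ, ə, ʌ, ɤ/.
Within that set, [-round] gives /ɑ, ɛ, ə, ʌ, ɤ/.
Within that set, [-low] leaves /ɛ, ə, ʌ, ɤ/.

ɛ, ə, ʌ, ɤ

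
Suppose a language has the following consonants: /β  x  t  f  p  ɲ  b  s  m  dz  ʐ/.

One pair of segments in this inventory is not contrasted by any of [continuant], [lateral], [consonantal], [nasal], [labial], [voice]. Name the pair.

/s/ (voiceless alveolar fricative) and /x/ (voiceless velar fricative) are both [+continuant], [-lateral], [+consonantal], [-nasal], [-labial], [-voice], so none of the listed features separates them. (They do differ in [strident], [coronal] and [dorsal], which are not among the given features.) Every other pair in the inventory differs on at least one listed feature.

s, x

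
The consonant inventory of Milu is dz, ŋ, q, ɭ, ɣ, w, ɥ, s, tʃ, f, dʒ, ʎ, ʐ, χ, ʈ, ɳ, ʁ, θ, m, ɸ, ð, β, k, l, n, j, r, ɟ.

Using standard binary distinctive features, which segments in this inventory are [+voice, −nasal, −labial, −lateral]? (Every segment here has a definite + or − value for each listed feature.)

dz, ɣ, dʒ, ʐ, ʁ, ð, j, r, ɟ

First, the [+voice] segments are /dz, ŋ, ɭ, ɣ, w, ɥ, dʒ, ʎ, ʐ, ɳ, ʁ, m, ð, β, l, n, j, r, ɟ/.
Of those, [−nasal] gives /dz, ɭ, ɣ, w, ɥ, dʒ, ʎ, ʐ, ʁ, ð, β, l, j, r, ɟ/.
Of those, [−labial] gives /dz, ɭ, ɣ, dʒ, ʎ, ʐ, ʁ, ð, l, j, r, ɟ/.
Among these, [−lateral] leaves /dz, ɣ, dʒ, ʐ, ʁ, ð, j, r, ɟ/.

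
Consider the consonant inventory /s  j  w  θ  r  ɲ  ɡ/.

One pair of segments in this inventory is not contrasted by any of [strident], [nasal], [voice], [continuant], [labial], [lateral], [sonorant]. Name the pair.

On the given features, /j/ and /r/ have an identical profile: [-strident], [-nasal], [+voice], [+continuant], [-labial], [-lateral], [+sonorant]. No other two segments in the inventory coincide on all 7 features. (They do differ in [dorsal], which is not among the given features.)

j, r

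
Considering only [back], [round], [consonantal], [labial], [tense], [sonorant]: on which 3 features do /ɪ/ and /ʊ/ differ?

/ɪ/ (high front unrounded lax vowel) and /ʊ/ (high back rounded lax vowel) agree on [−consonantal], [−tense], [+sonorant]. They differ on [labial] (/ɪ/ [−], /ʊ/ [+]), [round] (/ɪ/ [−], /ʊ/ [+]), [back] (/ɪ/ [−], /ʊ/ [+]).

[labial], [round], [back]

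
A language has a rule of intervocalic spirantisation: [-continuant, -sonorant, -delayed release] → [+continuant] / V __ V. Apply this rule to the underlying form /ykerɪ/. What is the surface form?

[yxerɪ]

The only segment in the rule's environment that also matches [-continuant, -sonorant, -delayed release] is /k/. Applying [+continuant] turns the voiceless velar stop into /x/ (voiceless velar fricative), giving [yxerɪ].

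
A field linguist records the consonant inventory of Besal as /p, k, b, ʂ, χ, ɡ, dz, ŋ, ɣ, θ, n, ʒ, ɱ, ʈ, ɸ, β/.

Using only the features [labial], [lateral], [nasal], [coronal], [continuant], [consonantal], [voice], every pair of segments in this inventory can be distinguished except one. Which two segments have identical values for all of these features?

Both /θ/ and /ʂ/ are [−labial], [−lateral], [−nasal], [+coronal], [+continuant], [+consonantal], [−voice]. Since the list omits [strident], [anterior] and [distributed] — which do distinguish the voiceless dental fricative from the voiceless retroflex fricative — this pair collapses; all other pairs remain distinct.

θ, ʂ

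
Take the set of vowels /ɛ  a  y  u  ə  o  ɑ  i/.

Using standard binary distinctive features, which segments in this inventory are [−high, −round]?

Checking each segment against [−high], [−round]: /ɛ/ (mid front unrounded lax vowel), /a/ (low unrounded vowel), /ə/ (mid central vowel (schwa)), /ɑ/ (low back unrounded vowel) satisfy every feature; every other segment in the inventory fails at least one.

ɛ, a, ə, ɑ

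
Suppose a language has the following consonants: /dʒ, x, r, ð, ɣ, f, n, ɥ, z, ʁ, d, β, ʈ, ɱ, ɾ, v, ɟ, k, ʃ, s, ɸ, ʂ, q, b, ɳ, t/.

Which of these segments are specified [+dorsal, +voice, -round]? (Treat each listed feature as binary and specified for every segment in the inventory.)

Checking each segment against [+dorsal], [+voice], [-round]: /ɣ/ (voiced velar fricative), /ʁ/ (voiced uvular fricative), /ɟ/ (voiced palatal stop) satisfy every feature; every other segment in the inventory fails at least one.

ɣ, ʁ, ɟ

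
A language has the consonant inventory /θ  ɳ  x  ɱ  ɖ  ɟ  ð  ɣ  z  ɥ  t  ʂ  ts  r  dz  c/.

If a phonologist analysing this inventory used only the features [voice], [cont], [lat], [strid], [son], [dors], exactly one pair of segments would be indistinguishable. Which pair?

On the given features, /ɳ/ and /ɱ/ have an identical profile: [+voice], [−continuant], [−lateral], [−strident], [+sonorant], [−dorsal]. No other two segments in the inventory coincide on all 6 features. (They do differ in [labial] and [coronal], which are not among the given features.)

ɳ, ɱ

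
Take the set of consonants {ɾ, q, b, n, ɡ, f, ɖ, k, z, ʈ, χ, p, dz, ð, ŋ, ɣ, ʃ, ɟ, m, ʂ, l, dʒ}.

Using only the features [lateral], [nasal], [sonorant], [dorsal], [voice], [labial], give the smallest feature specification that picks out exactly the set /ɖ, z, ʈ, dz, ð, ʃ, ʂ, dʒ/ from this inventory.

[-sonorant, -labial, -dorsal]

Every target segment is [-sonorant], [-labial], [-dorsal]; each remaining inventory member fails at least one of these. Each conjunct is needed — [-labial, -dorsal] alone would also admit /ɾ, n, l/; [-sonorant, -dorsal] alone would also admit /b, f, p/; [-sonorant, -labial] alone would also admit /q, ɡ, k, χ, …/ — and no other combination of two listed features has exactly this extension, so three is the minimum.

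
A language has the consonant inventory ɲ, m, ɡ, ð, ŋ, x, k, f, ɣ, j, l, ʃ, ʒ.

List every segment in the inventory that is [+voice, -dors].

m, ð, l, ʒ

Eliminate segments failing any feature: /ɲ, ɡ, ŋ, ɣ, j/ are [+dorsal]; /x, k, f, ʃ/ are [-voice]. The remaining /m, ð, l, ʒ/ satisfy [+voice], [-dorsal].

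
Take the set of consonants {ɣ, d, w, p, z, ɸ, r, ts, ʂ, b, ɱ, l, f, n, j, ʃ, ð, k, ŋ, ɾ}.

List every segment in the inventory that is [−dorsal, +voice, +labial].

b, ɱ

Eliminate segments failing any feature: /ɣ, w, j, k, ŋ/ are [+dorsal]; /d, z, r, l, n, ð, ɾ/ are [−labial]; /p, ɸ, ts, ʂ, f, ʃ/ are [−voice]. The remaining /b, ɱ/ satisfy [−dorsal], [+voice], [+labial].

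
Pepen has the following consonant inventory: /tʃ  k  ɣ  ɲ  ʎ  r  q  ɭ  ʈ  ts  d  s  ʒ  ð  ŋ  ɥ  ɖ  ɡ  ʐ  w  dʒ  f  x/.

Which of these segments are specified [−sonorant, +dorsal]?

Eliminate segments failing any feature: /tʃ, ʈ, ts, d, s, ʒ, ð, ɖ, ʐ, dʒ, f/ are [−dorsal]; /ɲ, ʎ, r, ɭ, ŋ, ɥ, w/ are [+sonorant]. The remaining /k, ɣ, q, ɡ, x/ satisfy [−sonorant], [+dorsal].

k, ɣ, q, ɡ, x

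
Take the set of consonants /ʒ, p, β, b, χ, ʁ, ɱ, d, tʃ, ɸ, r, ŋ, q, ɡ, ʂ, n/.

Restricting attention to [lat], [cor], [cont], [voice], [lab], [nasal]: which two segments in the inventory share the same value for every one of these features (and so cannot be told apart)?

On the given features, /r/ and /ʒ/ have an identical profile: [−lateral], [+coronal], [+continuant], [+voice], [−labial], [−nasal]. No other two segments in the inventory coincide on all 6 features. (They do differ in [sonorant], [strident] and [anterior], which are not among the given features.)

r, ʒ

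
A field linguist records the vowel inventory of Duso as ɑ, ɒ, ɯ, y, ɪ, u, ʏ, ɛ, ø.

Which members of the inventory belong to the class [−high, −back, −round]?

ɛ

The [−high] segments are /ɑ, ɒ, ɛ, ø/.
Among these, [−back] gives /ɛ, ø/.
Among these, [−round] leaves /ɛ/.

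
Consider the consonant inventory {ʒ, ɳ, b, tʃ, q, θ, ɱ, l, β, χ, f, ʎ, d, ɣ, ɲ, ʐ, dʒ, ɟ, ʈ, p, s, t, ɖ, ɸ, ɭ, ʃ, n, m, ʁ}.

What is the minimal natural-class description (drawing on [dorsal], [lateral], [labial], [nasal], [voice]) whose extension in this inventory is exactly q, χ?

/q, χ/ are all [−voice], [+dorsal], and no other segment in the inventory matches both values. Dropping any one of them over-generates: [+dorsal] alone would also admit /ʎ, ɣ, ɲ, ɟ, …/; [−voice] alone would also admit /tʃ, θ, f, ʈ, …/. No other single listed feature picks out exactly this set either, so fewer than two features will not do.

[−voice, +dorsal]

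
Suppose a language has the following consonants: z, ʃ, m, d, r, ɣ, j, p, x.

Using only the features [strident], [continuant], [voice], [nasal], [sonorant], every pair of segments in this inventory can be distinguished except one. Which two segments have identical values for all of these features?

On the given features, /j/ and /r/ have an identical profile: [-strident], [+continuant], [+voice], [-nasal], [+sonorant]. No other two segments in the inventory coincide on all 5 features. (They do differ in [dorsal], which is not among the given features.)

j, r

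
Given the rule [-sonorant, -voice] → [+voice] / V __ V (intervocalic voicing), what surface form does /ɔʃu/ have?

Only /ʃ/ occurs between two vowels (/ɔ/ __ /u/) and matches the structural description. It is a voiceless postalveolar fricative, so [-sonorant, -voice] holds; changing it to [+voice] with all other features held fixed yields /ʒ/ (voiced postalveolar fricative). No other segment meets both the structural description and the environment, so the output is [ɔʒu].

[ɔʒu]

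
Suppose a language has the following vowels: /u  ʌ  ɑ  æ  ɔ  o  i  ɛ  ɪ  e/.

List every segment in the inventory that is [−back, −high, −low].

Eliminate segments failing any feature: /u, ʌ, ɑ, ɔ, o/ are [+back]; /æ/ is [+low]; /i, ɪ/ are [+high]. The remaining /ɛ, e/ satisfy [−back], [−high], [−low].

ɛ, e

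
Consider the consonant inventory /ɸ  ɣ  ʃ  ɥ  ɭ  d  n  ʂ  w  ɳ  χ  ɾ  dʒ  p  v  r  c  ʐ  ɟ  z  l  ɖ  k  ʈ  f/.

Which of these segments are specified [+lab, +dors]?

Among the inventory, the [+labial] segments are /ɸ, ɥ, w, p, v, f/.
Among these, [+dorsal] leaves /ɥ, w/.

ɥ, w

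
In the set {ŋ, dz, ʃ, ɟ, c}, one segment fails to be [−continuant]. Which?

/dz, ɟ, ŋ, c/ are all [−continuant]; /ʃ/ (voiceless postalveolar fricative) is [+continuant].

ʃ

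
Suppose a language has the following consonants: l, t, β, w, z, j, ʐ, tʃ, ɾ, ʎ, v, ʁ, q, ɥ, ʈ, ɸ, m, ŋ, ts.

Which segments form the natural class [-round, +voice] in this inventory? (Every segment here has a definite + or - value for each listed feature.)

l, β, z, j, ʐ, ɾ, ʎ, v, ʁ, m, ŋ

Eliminate segments failing any feature: /t, tʃ, q, ʈ, ɸ, ts/ are [-voice]; /w, ɥ/ are [+round]. The remaining /l, β, z, j, ʐ, ɾ, ʎ, v, ʁ, m, ŋ/ satisfy [-round], [+voice].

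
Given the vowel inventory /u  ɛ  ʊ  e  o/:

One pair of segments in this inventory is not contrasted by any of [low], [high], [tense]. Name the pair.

o, e

Both /o/ and /e/ are [−low], [−high], [+tense]. Since the list omits [labial], [round] and [back] — which do distinguish the mid back rounded tense vowel from the mid front unrounded tense vowel — this pair collapses; all other pairs remain distinct.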